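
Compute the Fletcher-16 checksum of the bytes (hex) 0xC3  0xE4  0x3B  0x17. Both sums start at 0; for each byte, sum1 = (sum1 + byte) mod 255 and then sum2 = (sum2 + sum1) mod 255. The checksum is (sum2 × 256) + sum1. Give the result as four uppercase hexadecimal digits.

Running sums (mod 255):
  after byte 0 (0xC3): sum1=195, sum2=195
  after byte 1 (0xE4): sum1=168, sum2=108
  after byte 2 (0x3B): sum1=227, sum2=80
  after byte 3 (0x17): sum1=250, sum2=75
Checksum = sum2·256 + sum1 = 75·256 + 250 = 19450 = 0x4BFA.

4BFA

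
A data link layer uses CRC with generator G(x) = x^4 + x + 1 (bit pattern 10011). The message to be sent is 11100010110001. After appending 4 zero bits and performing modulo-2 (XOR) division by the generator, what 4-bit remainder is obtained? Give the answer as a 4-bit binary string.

0101

Append 4 zeros: 111000101100010000. Divide by 10011 (XOR where the leading bit is 1):
  pos 0: 11100 XOR 10011 = 01111
  pos 1: 11110 XOR 10011 = 01101
  pos 2: 11011 XOR 10011 = 01000
  pos 3: 10000 XOR 10011 = 00011
  pos 6: 11110 XOR 10011 = 01101
  pos 7: 11010 XOR 10011 = 01001
  pos 8: 10010 XOR 10011 = 00001
  pos 12: 11000 XOR 10011 = 01011
  pos 13: 10110 XOR 10011 = 00101
Remainder (last 4 bits) = 0101. This is the CRC / FCS.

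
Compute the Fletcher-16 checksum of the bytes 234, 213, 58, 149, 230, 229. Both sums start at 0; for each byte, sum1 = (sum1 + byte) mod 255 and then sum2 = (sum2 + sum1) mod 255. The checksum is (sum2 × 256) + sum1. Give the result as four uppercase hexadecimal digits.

0C5D

Running sums (mod 255):
  after byte 0 (234): sum1=234, sum2=234
  after byte 1 (213): sum1=192, sum2=171
  after byte 2 (58): sum1=250, sum2=166
  after byte 3 (149): sum1=144, sum2=55
  after byte 4 (230): sum1=119, sum2=174
  after byte 5 (229): sum1=93, sum2=12
Checksum = sum2·256 + sum1 = 12·256 + 93 = 3165 = 0x0C5D.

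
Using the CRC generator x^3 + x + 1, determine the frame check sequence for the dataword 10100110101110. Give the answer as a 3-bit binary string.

110

Append 3 zeros: 10100110101110000. Divide by 1011 (XOR where the leading bit is 1):
  pos 0: 1010 XOR 1011 = 0001
  pos 3: 1011 XOR 1011 = 0000
  pos 8: 1011 XOR 1011 = 0000
  pos 12: 1000 XOR 1011 = 0011
Remainder (last 3 bits) = 110. This is the CRC / FCS.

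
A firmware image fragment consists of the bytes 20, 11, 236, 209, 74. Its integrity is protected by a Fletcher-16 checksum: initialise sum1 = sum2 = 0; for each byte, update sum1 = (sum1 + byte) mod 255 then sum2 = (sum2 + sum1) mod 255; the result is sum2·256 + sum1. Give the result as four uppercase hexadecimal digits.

4528

Running sums (mod 255):
  after byte 0 (20): sum1=20, sum2=20
  after byte 1 (11): sum1=31, sum2=51
  after byte 2 (236): sum1=12, sum2=63
  after byte 3 (209): sum1=221, sum2=29
  after byte 4 (74): sum1=40, sum2=69
Checksum = sum2·256 + sum1 = 69·256 + 40 = 17704 = 0x4528.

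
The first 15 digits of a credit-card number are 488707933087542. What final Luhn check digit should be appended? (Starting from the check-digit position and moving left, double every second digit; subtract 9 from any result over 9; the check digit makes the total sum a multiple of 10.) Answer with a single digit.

2

Partial digits right→left: 2 4 5 7 8 0 3 3 9 7 0 7 8 8 4
Double every second digit counting from the check-digit position (so the 1st, 3rd, 5th, ... of the partial from the right).
  doubled (with −9 where >9): 4 1 7 6 9 0 7 8 → sum 42
  kept as-is: 4 7 0 3 7 7 8 → sum 36
Total = 42 + 36 = 78.
Check digit = (10 − (78 mod 10)) mod 10 = 2.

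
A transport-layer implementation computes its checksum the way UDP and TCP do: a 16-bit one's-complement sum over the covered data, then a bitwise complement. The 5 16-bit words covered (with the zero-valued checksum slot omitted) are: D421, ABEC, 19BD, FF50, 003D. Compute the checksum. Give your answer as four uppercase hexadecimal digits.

66A6

One's-complement addition (fold any carry out of bit 15 back into bit 0):
  0xD421 + 0xABEC = 0x1800D → wrap carry → 0x800E
  0x800E + 0x19BD = 0x099CB
  0x99CB + 0xFF50 = 0x1991B → wrap carry → 0x991C
  0x991C + 0x003D = 0x09959
One's-complement sum = 0x9959.
Checksum = ~0x9959 & 0xFFFF = 0x66A6.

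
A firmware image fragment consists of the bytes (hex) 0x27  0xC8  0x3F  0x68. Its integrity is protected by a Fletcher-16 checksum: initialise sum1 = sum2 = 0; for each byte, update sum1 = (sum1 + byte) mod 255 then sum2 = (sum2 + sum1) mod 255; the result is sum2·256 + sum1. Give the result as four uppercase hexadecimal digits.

Running sums (mod 255):
  after byte 0 (0x27): sum1=39, sum2=39
  after byte 1 (0xC8): sum1=239, sum2=23
  after byte 2 (0x3F): sum1=47, sum2=70
  after byte 3 (0x68): sum1=151, sum2=221
Checksum = sum2·256 + sum1 = 221·256 + 151 = 56727 = 0xDD97.

DD97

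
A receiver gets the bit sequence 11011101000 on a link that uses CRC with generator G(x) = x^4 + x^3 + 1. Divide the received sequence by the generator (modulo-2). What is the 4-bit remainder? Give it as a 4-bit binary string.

Modulo-2 division of 11011101000 by 11001:
  pos 0: 11011 XOR 11001 = 00010
  pos 3: 10101 XOR 11001 = 01100
  pos 4: 11000 XOR 11001 = 00001
Remainder = 0100 (nonzero — an error is detected).

0100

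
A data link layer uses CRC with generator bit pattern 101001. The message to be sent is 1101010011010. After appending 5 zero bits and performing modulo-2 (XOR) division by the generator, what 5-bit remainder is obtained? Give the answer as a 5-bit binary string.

Append 5 zeros: 110101001101000000. Divide by 101001 (XOR where the leading bit is 1):
  pos 0: 110101 XOR 101001 = 011100
  pos 1: 111000 XOR 101001 = 010001
  pos 2: 100010 XOR 101001 = 001011
  pos 4: 101111 XOR 101001 = 000110
  pos 7: 110010 XOR 101001 = 011011
  pos 8: 110110 XOR 101001 = 011111
  pos 9: 111110 XOR 101001 = 010111
  pos 10: 101110 XOR 101001 = 000111
Remainder (last 5 bits) = 11100. This is the CRC / FCS.

11100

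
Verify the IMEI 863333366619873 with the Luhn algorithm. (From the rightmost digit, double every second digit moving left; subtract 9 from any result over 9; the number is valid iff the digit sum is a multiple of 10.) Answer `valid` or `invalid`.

valid

From the right, keep odd positions and double even positions (subtract 9 from any doubled value over 9):
  doubled (positions 2,4,...): 5 9 3 3 6 6 3 → sum 35
  kept (positions 1,3,...): 3 8 1 6 3 3 3 8 → sum 35
Total = 70.
70 mod 10 = 0, so the number is valid.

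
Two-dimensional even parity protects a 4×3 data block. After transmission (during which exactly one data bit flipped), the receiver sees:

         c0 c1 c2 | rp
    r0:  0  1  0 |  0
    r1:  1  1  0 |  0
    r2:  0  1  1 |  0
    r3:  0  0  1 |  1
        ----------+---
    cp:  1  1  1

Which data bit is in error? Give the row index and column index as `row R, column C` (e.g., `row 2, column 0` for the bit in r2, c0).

Recompute each row's even parity and compare to rp:
  r0: data parity 1, sent rp 0 → mismatch
  r1: data parity 0, sent rp 0 → ok
  r2: data parity 0, sent rp 0 → ok
  r3: data parity 1, sent rp 1 → ok
Recompute each column's even parity and compare to cp:
  c0: data parity 1, sent cp 1 → ok
  c1: data parity 1, sent cp 1 → ok
  c2: data parity 0, sent cp 1 → mismatch
Exactly one row (r0) and one column (c2) fail → the flipped bit is at their intersection.

row 0, column 2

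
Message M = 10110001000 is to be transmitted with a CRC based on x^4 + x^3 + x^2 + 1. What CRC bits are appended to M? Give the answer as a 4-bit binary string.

1010

Append 4 zeros: 101100010000000. Divide by 11101 (XOR where the leading bit is 1):
  pos 0: 10110 XOR 11101 = 01011
  pos 1: 10110 XOR 11101 = 01011
  pos 2: 10110 XOR 11101 = 01011
  pos 3: 10111 XOR 11101 = 01010
  pos 4: 10100 XOR 11101 = 01001
  pos 5: 10010 XOR 11101 = 01111
  pos 6: 11110 XOR 11101 = 00011
  pos 9: 11000 XOR 11101 = 00101
Remainder (last 4 bits) = 1010. This is the CRC / FCS.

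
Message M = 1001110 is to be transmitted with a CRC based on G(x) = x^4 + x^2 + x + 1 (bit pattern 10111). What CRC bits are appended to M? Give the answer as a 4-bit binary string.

Append 4 zeros: 10011100000. Divide by 10111 (XOR where the leading bit is 1):
  pos 0: 10011 XOR 10111 = 00100
  pos 2: 10010 XOR 10111 = 00101
  pos 4: 10100 XOR 10111 = 00011
Remainder (last 4 bits) = 1100. This is the CRC / FCS.

1100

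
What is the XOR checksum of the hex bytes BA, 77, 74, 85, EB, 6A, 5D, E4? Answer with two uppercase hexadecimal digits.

04

XOR the bytes together:
  start with 0xBA
  0xBA ⊕ 0x77 = 0xCD
  0xCD ⊕ 0x74 = 0xB9
  0xB9 ⊕ 0x85 = 0x3C
  0x3C ⊕ 0xEB = 0xD7
  0xD7 ⊕ 0x6A = 0xBD
  0xBD ⊕ 0x5D = 0xE0
  0xE0 ⊕ 0xE4 = 0x04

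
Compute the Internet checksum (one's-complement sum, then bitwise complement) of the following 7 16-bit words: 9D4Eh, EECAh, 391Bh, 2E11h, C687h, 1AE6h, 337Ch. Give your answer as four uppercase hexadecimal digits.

F7CF

One's-complement addition (fold any carry out of bit 15 back into bit 0):
  0x9D4E + 0xEECA = 0x18C18 → wrap carry → 0x8C19
  0x8C19 + 0x391B = 0x0C534
  0xC534 + 0x2E11 = 0x0F345
  0xF345 + 0xC687 = 0x1B9CC → wrap carry → 0xB9CD
  0xB9CD + 0x1AE6 = 0x0D4B3
  0xD4B3 + 0x337C = 0x1082F → wrap carry → 0x0830
One's-complement sum = 0x0830.
Checksum = ~0x0830 & 0xFFFF = 0xF7CF.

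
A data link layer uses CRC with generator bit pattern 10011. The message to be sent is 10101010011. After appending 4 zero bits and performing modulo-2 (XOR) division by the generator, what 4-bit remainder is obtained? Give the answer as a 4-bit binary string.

0001

Append 4 zeros: 101010100110000. Divide by 10011 (XOR where the leading bit is 1):
  pos 0: 10101 XOR 10011 = 00110
  pos 2: 11001 XOR 10011 = 01010
  pos 3: 10100 XOR 10011 = 00111
  pos 5: 11101 XOR 10011 = 01110
  pos 6: 11101 XOR 10011 = 01110
  pos 7: 11100 XOR 10011 = 01111
  pos 8: 11110 XOR 10011 = 01101
  pos 9: 11010 XOR 10011 = 01001
  pos 10: 10010 XOR 10011 = 00001
Remainder (last 4 bits) = 0001. This is the CRC / FCS.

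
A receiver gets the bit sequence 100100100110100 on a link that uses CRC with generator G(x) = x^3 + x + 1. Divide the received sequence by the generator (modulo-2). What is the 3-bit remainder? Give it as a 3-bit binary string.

000

Modulo-2 division of 100100100110100 by 1011:
  pos 0: 1001 XOR 1011 = 0010
  pos 2: 1000 XOR 1011 = 0011
  pos 4: 1110 XOR 1011 = 0101
  pos 5: 1010 XOR 1011 = 0001
  pos 8: 1110 XOR 1011 = 0101
  pos 9: 1011 XOR 1011 = 0000
Remainder = 000 (zero — the frame passes the CRC check).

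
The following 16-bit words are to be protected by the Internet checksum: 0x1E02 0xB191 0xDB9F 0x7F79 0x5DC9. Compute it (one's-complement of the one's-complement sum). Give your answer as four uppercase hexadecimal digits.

One's-complement addition (fold any carry out of bit 15 back into bit 0):
  0x1E02 + 0xB191 = 0x0CF93
  0xCF93 + 0xDB9F = 0x1AB32 → wrap carry → 0xAB33
  0xAB33 + 0x7F79 = 0x12AAC → wrap carry → 0x2AAD
  0x2AAD + 0x5DC9 = 0x08876
One's-complement sum = 0x8876.
Checksum = ~0x8876 & 0xFFFF = 0x7789.

7789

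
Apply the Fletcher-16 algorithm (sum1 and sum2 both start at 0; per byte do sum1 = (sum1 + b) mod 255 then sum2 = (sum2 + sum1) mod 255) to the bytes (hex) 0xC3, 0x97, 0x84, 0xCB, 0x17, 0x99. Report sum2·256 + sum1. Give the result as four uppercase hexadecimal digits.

C95C

Running sums (mod 255):
  after byte 0 (0xC3): sum1=195, sum2=195
  after byte 1 (0x97): sum1=91, sum2=31
  after byte 2 (0x84): sum1=223, sum2=254
  after byte 3 (0xCB): sum1=171, sum2=170
  after byte 4 (0x17): sum1=194, sum2=109
  after byte 5 (0x99): sum1=92, sum2=201
Checksum = sum2·256 + sum1 = 201·256 + 92 = 51548 = 0xC95C.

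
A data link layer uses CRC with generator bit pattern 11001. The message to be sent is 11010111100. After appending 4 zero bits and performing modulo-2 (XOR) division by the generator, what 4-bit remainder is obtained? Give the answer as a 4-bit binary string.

0100

Append 4 zeros: 110101111000000. Divide by 11001 (XOR where the leading bit is 1):
  pos 0: 11010 XOR 11001 = 00011
  pos 3: 11111 XOR 11001 = 00110
  pos 5: 11010 XOR 11001 = 00011
  pos 8: 11000 XOR 11001 = 00001
Remainder (last 4 bits) = 0100. This is the CRC / FCS.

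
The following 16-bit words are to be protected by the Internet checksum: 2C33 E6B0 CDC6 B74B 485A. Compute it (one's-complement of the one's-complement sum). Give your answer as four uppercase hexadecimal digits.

1FAF

One's-complement addition (fold any carry out of bit 15 back into bit 0):
  0x2C33 + 0xE6B0 = 0x112E3 → wrap carry → 0x12E4
  0x12E4 + 0xCDC6 = 0x0E0AA
  0xE0AA + 0xB74B = 0x197F5 → wrap carry → 0x97F6
  0x97F6 + 0x485A = 0x0E050
One's-complement sum = 0xE050.
Checksum = ~0xE050 & 0xFFFF = 0x1FAF.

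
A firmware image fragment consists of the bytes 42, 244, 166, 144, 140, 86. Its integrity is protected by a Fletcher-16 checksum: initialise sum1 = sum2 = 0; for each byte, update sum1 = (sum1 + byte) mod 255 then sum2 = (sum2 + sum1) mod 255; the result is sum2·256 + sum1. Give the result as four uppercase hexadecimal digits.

Running sums (mod 255):
  after byte 0 (42): sum1=42, sum2=42
  after byte 1 (244): sum1=31, sum2=73
  after byte 2 (166): sum1=197, sum2=15
  after byte 3 (144): sum1=86, sum2=101
  after byte 4 (140): sum1=226, sum2=72
  after byte 5 (86): sum1=57, sum2=129
Checksum = sum2·256 + sum1 = 129·256 + 57 = 33081 = 0x8139.

8139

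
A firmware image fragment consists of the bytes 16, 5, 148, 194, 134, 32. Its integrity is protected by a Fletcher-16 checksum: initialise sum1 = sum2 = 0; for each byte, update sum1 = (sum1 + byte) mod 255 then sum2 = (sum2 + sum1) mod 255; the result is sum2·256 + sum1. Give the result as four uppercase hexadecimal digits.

Running sums (mod 255):
  after byte 0 (16): sum1=16, sum2=16
  after byte 1 (5): sum1=21, sum2=37
  after byte 2 (148): sum1=169, sum2=206
  after byte 3 (194): sum1=108, sum2=59
  after byte 4 (134): sum1=242, sum2=46
  after byte 5 (32): sum1=19, sum2=65
Checksum = sum2·256 + sum1 = 65·256 + 19 = 16659 = 0x4113.

4113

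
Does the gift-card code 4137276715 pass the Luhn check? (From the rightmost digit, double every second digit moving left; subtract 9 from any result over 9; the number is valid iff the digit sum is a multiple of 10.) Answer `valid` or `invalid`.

From the right, keep odd positions and double even positions (subtract 9 from any doubled value over 9):
  doubled (positions 2,4,...): 2 3 4 6 8 → sum 23
  kept (positions 1,3,...): 5 7 7 7 1 → sum 27
Total = 50.
50 mod 10 = 0, so the number is valid.

valid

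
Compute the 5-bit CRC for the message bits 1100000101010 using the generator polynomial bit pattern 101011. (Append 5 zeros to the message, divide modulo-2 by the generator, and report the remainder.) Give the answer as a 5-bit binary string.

01101

Append 5 zeros: 110000010101000000. Divide by 101011 (XOR where the leading bit is 1):
  pos 0: 110000 XOR 101011 = 011011
  pos 1: 110110 XOR 101011 = 011101
  pos 2: 111011 XOR 101011 = 010000
  pos 3: 100000 XOR 101011 = 001011
  pos 5: 101110 XOR 101011 = 000101
  pos 8: 101100 XOR 101011 = 000111
  pos 11: 111000 XOR 101011 = 010011
  pos 12: 100110 XOR 101011 = 001101
Remainder (last 5 bits) = 01101. This is the CRC / FCS.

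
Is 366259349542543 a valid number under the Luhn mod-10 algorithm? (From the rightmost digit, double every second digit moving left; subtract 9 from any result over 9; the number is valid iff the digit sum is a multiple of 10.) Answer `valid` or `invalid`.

From the right, keep odd positions and double even positions (subtract 9 from any doubled value over 9):
  doubled (positions 2,4,...): 8 4 1 8 9 4 3 → sum 37
  kept (positions 1,3,...): 3 5 4 9 3 5 6 3 → sum 38
Total = 75.
75 mod 10 = 5, so the number is invalid.

invalid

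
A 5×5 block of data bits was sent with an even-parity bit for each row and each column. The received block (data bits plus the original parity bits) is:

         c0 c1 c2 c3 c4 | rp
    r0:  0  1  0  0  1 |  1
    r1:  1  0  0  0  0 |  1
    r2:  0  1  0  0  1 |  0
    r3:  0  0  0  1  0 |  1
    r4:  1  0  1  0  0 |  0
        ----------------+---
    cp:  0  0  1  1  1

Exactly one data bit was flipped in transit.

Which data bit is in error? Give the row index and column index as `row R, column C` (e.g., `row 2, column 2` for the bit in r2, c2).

Recompute each row's even parity and compare to rp:
  r0: data parity 0, sent rp 1 → mismatch
  r1: data parity 1, sent rp 1 → ok
  r2: data parity 0, sent rp 0 → ok
  r3: data parity 1, sent rp 1 → ok
  r4: data parity 0, sent rp 0 → ok
Recompute each column's even parity and compare to cp:
  c0: data parity 0, sent cp 0 → ok
  c1: data parity 0, sent cp 0 → ok
  c2: data parity 1, sent cp 1 → ok
  c3: data parity 1, sent cp 1 → ok
  c4: data parity 0, sent cp 1 → mismatch
Exactly one row (r0) and one column (c4) fail → the flipped bit is at their intersection.

row 0, column 4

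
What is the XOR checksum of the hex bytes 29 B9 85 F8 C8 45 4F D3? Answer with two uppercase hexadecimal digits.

XOR the bytes together:
  start with 0x29
  0x29 ⊕ 0xB9 = 0x90
  0x90 ⊕ 0x85 = 0x15
  0x15 ⊕ 0xF8 = 0xED
  0xED ⊕ 0xC8 = 0x25
  0x25 ⊕ 0x45 = 0x60
  0x60 ⊕ 0x4F = 0x2F
  0x2F ⊕ 0xD3 = 0xFC

FC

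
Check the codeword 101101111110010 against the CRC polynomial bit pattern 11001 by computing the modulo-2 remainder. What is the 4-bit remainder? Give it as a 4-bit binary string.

Modulo-2 division of 101101111110010 by 11001:
  pos 0: 10110 XOR 11001 = 01111
  pos 1: 11111 XOR 11001 = 00110
  pos 3: 11011 XOR 11001 = 00010
  pos 6: 10111 XOR 11001 = 01110
  pos 7: 11100 XOR 11001 = 00101
  pos 9: 10101 XOR 11001 = 01100
  pos 10: 11000 XOR 11001 = 00001
Remainder = 0001 (nonzero — an error is detected).

0001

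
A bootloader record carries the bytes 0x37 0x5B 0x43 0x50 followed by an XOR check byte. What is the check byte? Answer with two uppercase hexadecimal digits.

XOR the bytes together:
  start with 0x37
  0x37 ⊕ 0x5B = 0x6C
  0x6C ⊕ 0x43 = 0x2F
  0x2F ⊕ 0x50 = 0x7F

7F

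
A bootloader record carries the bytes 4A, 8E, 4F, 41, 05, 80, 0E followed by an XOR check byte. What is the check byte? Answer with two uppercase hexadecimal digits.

41

XOR the bytes together:
  start with 0x4A
  0x4A ⊕ 0x8E = 0xC4
  0xC4 ⊕ 0x4F = 0x8B
  0x8B ⊕ 0x41 = 0xCA
  0xCA ⊕ 0x05 = 0xCF
  0xCF ⊕ 0x80 = 0x4F
  0x4F ⊕ 0x0E = 0x41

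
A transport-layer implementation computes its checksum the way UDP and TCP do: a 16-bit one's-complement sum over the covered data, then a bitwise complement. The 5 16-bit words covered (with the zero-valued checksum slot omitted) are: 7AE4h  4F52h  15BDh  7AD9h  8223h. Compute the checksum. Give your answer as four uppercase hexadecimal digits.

One's-complement addition (fold any carry out of bit 15 back into bit 0):
  0x7AE4 + 0x4F52 = 0x0CA36
  0xCA36 + 0x15BD = 0x0DFF3
  0xDFF3 + 0x7AD9 = 0x15ACC → wrap carry → 0x5ACD
  0x5ACD + 0x8223 = 0x0DCF0
One's-complement sum = 0xDCF0.
Checksum = ~0xDCF0 & 0xFFFF = 0x230F.

230F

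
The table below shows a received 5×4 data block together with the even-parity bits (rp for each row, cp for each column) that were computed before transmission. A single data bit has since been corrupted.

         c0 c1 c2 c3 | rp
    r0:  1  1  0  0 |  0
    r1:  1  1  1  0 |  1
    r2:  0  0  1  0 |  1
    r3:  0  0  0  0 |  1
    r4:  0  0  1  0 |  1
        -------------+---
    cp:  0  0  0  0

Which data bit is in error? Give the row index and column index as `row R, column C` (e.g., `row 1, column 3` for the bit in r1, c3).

Recompute each row's even parity and compare to rp:
  r0: data parity 0, sent rp 0 → ok
  r1: data parity 1, sent rp 1 → ok
  r2: data parity 1, sent rp 1 → ok
  r3: data parity 0, sent rp 1 → mismatch
  r4: data parity 1, sent rp 1 → ok
Recompute each column's even parity and compare to cp:
  c0: data parity 0, sent cp 0 → ok
  c1: data parity 0, sent cp 0 → ok
  c2: data parity 1, sent cp 0 → mismatch
  c3: data parity 0, sent cp 0 → ok
Exactly one row (r3) and one column (c2) fail → the flipped bit is at their intersection.

row 3, column 2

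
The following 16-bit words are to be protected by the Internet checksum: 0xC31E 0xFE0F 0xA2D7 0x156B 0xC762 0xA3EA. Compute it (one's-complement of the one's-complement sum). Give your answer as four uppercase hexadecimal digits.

1B41

One's-complement addition (fold any carry out of bit 15 back into bit 0):
  0xC31E + 0xFE0F = 0x1C12D → wrap carry → 0xC12E
  0xC12E + 0xA2D7 = 0x16405 → wrap carry → 0x6406
  0x6406 + 0x156B = 0x07971
  0x7971 + 0xC762 = 0x140D3 → wrap carry → 0x40D4
  0x40D4 + 0xA3EA = 0x0E4BE
One's-complement sum = 0xE4BE.
Checksum = ~0xE4BE & 0xFFFF = 0x1B41.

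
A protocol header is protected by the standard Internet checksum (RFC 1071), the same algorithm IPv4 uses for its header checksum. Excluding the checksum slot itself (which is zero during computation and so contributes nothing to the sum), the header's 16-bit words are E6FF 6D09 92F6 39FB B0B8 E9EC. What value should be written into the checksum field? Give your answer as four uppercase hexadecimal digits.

One's-complement addition (fold any carry out of bit 15 back into bit 0):
  0xE6FF + 0x6D09 = 0x15408 → wrap carry → 0x5409
  0x5409 + 0x92F6 = 0x0E6FF
  0xE6FF + 0x39FB = 0x120FA → wrap carry → 0x20FB
  0x20FB + 0xB0B8 = 0x0D1B3
  0xD1B3 + 0xE9EC = 0x1BB9F → wrap carry → 0xBBA0
One's-complement sum = 0xBBA0.
Checksum = ~0xBBA0 & 0xFFFF = 0x445F.

445F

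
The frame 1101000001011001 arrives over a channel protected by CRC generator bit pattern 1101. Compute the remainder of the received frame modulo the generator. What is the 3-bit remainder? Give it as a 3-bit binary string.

101

Modulo-2 division of 1101000001011001 by 1101:
  pos 0: 1101 XOR 1101 = 0000
  pos 9: 1011 XOR 1101 = 0110
  pos 10: 1100 XOR 1101 = 0001
Remainder = 101 (nonzero — an error is detected).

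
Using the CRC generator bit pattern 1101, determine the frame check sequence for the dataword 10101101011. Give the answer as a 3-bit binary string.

011

Append 3 zeros: 10101101011000. Divide by 1101 (XOR where the leading bit is 1):
  pos 0: 1010 XOR 1101 = 0111
  pos 1: 1111 XOR 1101 = 0010
  pos 3: 1010 XOR 1101 = 0111
  pos 4: 1111 XOR 1101 = 0010
  pos 6: 1001 XOR 1101 = 0100
  pos 7: 1001 XOR 1101 = 0100
  pos 8: 1000 XOR 1101 = 0101
  pos 9: 1010 XOR 1101 = 0111
  pos 10: 1110 XOR 1101 = 0011
Remainder (last 3 bits) = 011. This is the CRC / FCS.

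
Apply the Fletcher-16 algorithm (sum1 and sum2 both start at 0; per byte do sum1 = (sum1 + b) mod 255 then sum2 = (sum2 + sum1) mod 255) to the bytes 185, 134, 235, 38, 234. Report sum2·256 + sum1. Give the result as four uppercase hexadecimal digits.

B53D

Running sums (mod 255):
  after byte 0 (185): sum1=185, sum2=185
  after byte 1 (134): sum1=64, sum2=249
  after byte 2 (235): sum1=44, sum2=38
  after byte 3 (38): sum1=82, sum2=120
  after byte 4 (234): sum1=61, sum2=181
Checksum = sum2·256 + sum1 = 181·256 + 61 = 46397 = 0xB53D.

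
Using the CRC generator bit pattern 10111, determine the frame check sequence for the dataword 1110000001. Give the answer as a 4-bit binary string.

0101

Append 4 zeros: 11100000010000. Divide by 10111 (XOR where the leading bit is 1):
  pos 0: 11100 XOR 10111 = 01011
  pos 1: 10110 XOR 10111 = 00001
  pos 5: 10001 XOR 10111 = 00110
  pos 7: 11000 XOR 10111 = 01111
  pos 8: 11110 XOR 10111 = 01001
  pos 9: 10010 XOR 10111 = 00101
Remainder (last 4 bits) = 0101. This is the CRC / FCS.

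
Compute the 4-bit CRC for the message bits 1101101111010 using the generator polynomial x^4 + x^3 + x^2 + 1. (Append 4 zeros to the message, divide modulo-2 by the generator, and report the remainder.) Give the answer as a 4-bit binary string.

0111

Append 4 zeros: 11011011110100000. Divide by 11101 (XOR where the leading bit is 1):
  pos 0: 11011 XOR 11101 = 00110
  pos 2: 11001 XOR 11101 = 00100
  pos 4: 10011 XOR 11101 = 01110
  pos 5: 11101 XOR 11101 = 00000
  pos 11: 10000 XOR 11101 = 01101
  pos 12: 11010 XOR 11101 = 00111
Remainder (last 4 bits) = 0111. This is the CRC / FCS.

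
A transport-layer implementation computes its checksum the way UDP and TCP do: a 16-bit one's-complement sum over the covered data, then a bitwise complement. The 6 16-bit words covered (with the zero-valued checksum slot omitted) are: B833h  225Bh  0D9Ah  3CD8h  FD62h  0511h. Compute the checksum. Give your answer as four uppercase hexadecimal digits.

One's-complement addition (fold any carry out of bit 15 back into bit 0):
  0xB833 + 0x225B = 0x0DA8E
  0xDA8E + 0x0D9A = 0x0E828
  0xE828 + 0x3CD8 = 0x12500 → wrap carry → 0x2501
  0x2501 + 0xFD62 = 0x12263 → wrap carry → 0x2264
  0x2264 + 0x0511 = 0x02775
One's-complement sum = 0x2775.
Checksum = ~0x2775 & 0xFFFF = 0xD88A.

D88A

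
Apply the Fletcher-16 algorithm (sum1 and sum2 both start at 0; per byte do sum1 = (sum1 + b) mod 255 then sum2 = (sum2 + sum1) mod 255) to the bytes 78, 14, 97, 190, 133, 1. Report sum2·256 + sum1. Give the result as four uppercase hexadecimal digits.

Running sums (mod 255):
  after byte 0 (78): sum1=78, sum2=78
  after byte 1 (14): sum1=92, sum2=170
  after byte 2 (97): sum1=189, sum2=104
  after byte 3 (190): sum1=124, sum2=228
  after byte 4 (133): sum1=2, sum2=230
  after byte 5 (1): sum1=3, sum2=233
Checksum = sum2·256 + sum1 = 233·256 + 3 = 59651 = 0xE903.

E903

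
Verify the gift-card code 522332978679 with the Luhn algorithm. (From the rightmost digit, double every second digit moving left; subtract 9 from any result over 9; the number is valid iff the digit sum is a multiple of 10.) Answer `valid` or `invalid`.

From the right, keep odd positions and double even positions (subtract 9 from any doubled value over 9):
  doubled (positions 2,4,...): 5 7 9 6 4 1 → sum 32
  kept (positions 1,3,...): 9 6 7 2 3 2 → sum 29
Total = 61.
61 mod 10 = 1, so the number is invalid.

invalid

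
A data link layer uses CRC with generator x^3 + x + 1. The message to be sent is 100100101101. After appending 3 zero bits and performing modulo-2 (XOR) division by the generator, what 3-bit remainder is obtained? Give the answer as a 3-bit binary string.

Append 3 zeros: 100100101101000. Divide by 1011 (XOR where the leading bit is 1):
  pos 0: 1001 XOR 1011 = 0010
  pos 2: 1000 XOR 1011 = 0011
  pos 4: 1110 XOR 1011 = 0101
  pos 5: 1011 XOR 1011 = 0000
  pos 9: 1010 XOR 1011 = 0001
Remainder (last 3 bits) = 100. This is the CRC / FCS.

100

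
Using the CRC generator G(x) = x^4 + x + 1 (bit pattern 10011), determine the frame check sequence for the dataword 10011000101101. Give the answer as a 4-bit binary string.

1110

Append 4 zeros: 100110001011010000. Divide by 10011 (XOR where the leading bit is 1):
  pos 0: 10011 XOR 10011 = 00000
  pos 8: 10110 XOR 10011 = 00101
  pos 10: 10110 XOR 10011 = 00101
  pos 12: 10100 XOR 10011 = 00111
Remainder (last 4 bits) = 1110. This is the CRC / FCS.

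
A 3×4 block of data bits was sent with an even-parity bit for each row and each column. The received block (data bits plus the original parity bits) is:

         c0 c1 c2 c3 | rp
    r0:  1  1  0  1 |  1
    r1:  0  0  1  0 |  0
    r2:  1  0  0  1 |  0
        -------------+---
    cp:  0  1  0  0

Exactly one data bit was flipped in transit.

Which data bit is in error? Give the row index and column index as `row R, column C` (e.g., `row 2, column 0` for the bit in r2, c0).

Recompute each row's even parity and compare to rp:
  r0: data parity 1, sent rp 1 → ok
  r1: data parity 1, sent rp 0 → mismatch
  r2: data parity 0, sent rp 0 → ok
Recompute each column's even parity and compare to cp:
  c0: data parity 0, sent cp 0 → ok
  c1: data parity 1, sent cp 1 → ok
  c2: data parity 1, sent cp 0 → mismatch
  c3: data parity 0, sent cp 0 → ok
Exactly one row (r1) and one column (c2) fail → the flipped bit is at their intersection.

row 1, column 2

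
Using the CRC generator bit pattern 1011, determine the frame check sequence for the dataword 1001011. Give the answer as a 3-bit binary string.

100

Append 3 zeros: 1001011000. Divide by 1011 (XOR where the leading bit is 1):
  pos 0: 1001 XOR 1011 = 0010
  pos 2: 1001 XOR 1011 = 0010
  pos 4: 1010 XOR 1011 = 0001
Remainder (last 3 bits) = 100. This is the CRC / FCS.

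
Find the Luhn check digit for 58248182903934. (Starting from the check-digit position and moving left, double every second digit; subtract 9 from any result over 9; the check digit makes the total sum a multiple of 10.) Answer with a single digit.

4

Partial digits right→left: 4 3 9 3 0 9 2 8 1 8 4 2 8 5
Double every second digit counting from the check-digit position (so the 1st, 3rd, 5th, ... of the partial from the right).
  doubled (with −9 where >9): 8 9 0 4 2 8 7 → sum 38
  kept as-is: 3 3 9 8 8 2 5 → sum 38
Total = 38 + 38 = 76.
Check digit = (10 − (76 mod 10)) mod 10 = 4.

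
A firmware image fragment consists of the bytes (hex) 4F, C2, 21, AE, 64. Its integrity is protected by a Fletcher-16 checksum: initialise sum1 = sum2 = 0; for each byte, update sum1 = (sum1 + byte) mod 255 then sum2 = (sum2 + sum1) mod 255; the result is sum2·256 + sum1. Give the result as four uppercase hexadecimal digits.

Running sums (mod 255):
  after byte 0 (4F): sum1=79, sum2=79
  after byte 1 (C2): sum1=18, sum2=97
  after byte 2 (21): sum1=51, sum2=148
  after byte 3 (AE): sum1=225, sum2=118
  after byte 4 (64): sum1=70, sum2=188
Checksum = sum2·256 + sum1 = 188·256 + 70 = 48198 = 0xBC46.

BC46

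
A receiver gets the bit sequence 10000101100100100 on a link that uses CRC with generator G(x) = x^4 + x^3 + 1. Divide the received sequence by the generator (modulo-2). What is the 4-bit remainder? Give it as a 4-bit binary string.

1011

Modulo-2 division of 10000101100100100 by 11001:
  pos 0: 10000 XOR 11001 = 01001
  pos 1: 10011 XOR 11001 = 01010
  pos 2: 10100 XOR 11001 = 01101
  pos 3: 11011 XOR 11001 = 00010
  pos 6: 10100 XOR 11001 = 01101
  pos 7: 11011 XOR 11001 = 00010
  pos 10: 10001 XOR 11001 = 01000
  pos 11: 10000 XOR 11001 = 01001
  pos 12: 10010 XOR 11001 = 01011
Remainder = 1011 (nonzero — an error is detected).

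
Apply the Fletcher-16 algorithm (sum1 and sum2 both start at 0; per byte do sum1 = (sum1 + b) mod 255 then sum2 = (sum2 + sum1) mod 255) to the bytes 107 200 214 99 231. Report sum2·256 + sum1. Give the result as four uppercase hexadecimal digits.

Running sums (mod 255):
  after byte 0 (107): sum1=107, sum2=107
  after byte 1 (200): sum1=52, sum2=159
  after byte 2 (214): sum1=11, sum2=170
  after byte 3 (99): sum1=110, sum2=25
  after byte 4 (231): sum1=86, sum2=111
Checksum = sum2·256 + sum1 = 111·256 + 86 = 28502 = 0x6F56.

6F56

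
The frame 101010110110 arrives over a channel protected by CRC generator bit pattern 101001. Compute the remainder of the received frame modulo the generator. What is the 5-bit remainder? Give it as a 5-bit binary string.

00000

Modulo-2 division of 101010110110 by 101001:
  pos 0: 101010 XOR 101001 = 000011
  pos 4: 111101 XOR 101001 = 010100
  pos 5: 101001 XOR 101001 = 000000
Remainder = 00000 (zero — the frame passes the CRC check).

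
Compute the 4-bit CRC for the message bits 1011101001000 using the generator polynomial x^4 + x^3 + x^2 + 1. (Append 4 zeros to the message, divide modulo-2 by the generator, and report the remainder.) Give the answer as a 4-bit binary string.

0101

Append 4 zeros: 10111010010000000. Divide by 11101 (XOR where the leading bit is 1):
  pos 0: 10111 XOR 11101 = 01010
  pos 1: 10100 XOR 11101 = 01001
  pos 2: 10011 XOR 11101 = 01110
  pos 3: 11100 XOR 11101 = 00001
  pos 7: 10100 XOR 11101 = 01001
  pos 8: 10010 XOR 11101 = 01111
  pos 9: 11110 XOR 11101 = 00011
  pos 12: 11000 XOR 11101 = 00101
Remainder (last 4 bits) = 0101. This is the CRC / FCS.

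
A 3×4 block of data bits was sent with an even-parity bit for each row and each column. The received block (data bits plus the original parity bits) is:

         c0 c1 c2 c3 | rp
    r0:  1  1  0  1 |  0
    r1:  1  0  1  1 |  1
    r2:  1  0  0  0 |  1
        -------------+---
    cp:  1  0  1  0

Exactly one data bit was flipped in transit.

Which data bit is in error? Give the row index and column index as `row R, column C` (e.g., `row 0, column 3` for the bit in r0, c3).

row 0, column 1

Recompute each row's even parity and compare to rp:
  r0: data parity 1, sent rp 0 → mismatch
  r1: data parity 1, sent rp 1 → ok
  r2: data parity 1, sent rp 1 → ok
Recompute each column's even parity and compare to cp:
  c0: data parity 1, sent cp 1 → ok
  c1: data parity 1, sent cp 0 → mismatch
  c2: data parity 1, sent cp 1 → ok
  c3: data parity 0, sent cp 0 → ok
Exactly one row (r0) and one column (c1) fail → the flipped bit is at their intersection.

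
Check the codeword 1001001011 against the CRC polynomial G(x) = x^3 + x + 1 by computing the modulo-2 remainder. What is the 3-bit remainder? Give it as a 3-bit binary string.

Modulo-2 division of 1001001011 by 1011:
  pos 0: 1001 XOR 1011 = 0010
  pos 2: 1000 XOR 1011 = 0011
  pos 4: 1110 XOR 1011 = 0101
  pos 5: 1011 XOR 1011 = 0000
Remainder = 001 (nonzero — an error is detected).

001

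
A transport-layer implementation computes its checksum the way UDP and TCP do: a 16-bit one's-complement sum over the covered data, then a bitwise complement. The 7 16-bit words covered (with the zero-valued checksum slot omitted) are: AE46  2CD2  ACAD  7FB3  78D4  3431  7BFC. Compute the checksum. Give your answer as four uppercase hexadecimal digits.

One's-complement addition (fold any carry out of bit 15 back into bit 0):
  0xAE46 + 0x2CD2 = 0x0DB18
  0xDB18 + 0xACAD = 0x187C5 → wrap carry → 0x87C6
  0x87C6 + 0x7FB3 = 0x10779 → wrap carry → 0x077A
  0x077A + 0x78D4 = 0x0804E
  0x804E + 0x3431 = 0x0B47F
  0xB47F + 0x7BFC = 0x1307B → wrap carry → 0x307C
One's-complement sum = 0x307C.
Checksum = ~0x307C & 0xFFFF = 0xCF83.

CF83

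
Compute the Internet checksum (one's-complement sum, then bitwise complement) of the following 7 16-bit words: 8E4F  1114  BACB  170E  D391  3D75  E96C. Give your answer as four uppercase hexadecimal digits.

One's-complement addition (fold any carry out of bit 15 back into bit 0):
  0x8E4F + 0x1114 = 0x09F63
  0x9F63 + 0xBACB = 0x15A2E → wrap carry → 0x5A2F
  0x5A2F + 0x170E = 0x0713D
  0x713D + 0xD391 = 0x144CE → wrap carry → 0x44CF
  0x44CF + 0x3D75 = 0x08244
  0x8244 + 0xE96C = 0x16BB0 → wrap carry → 0x6BB1
One's-complement sum = 0x6BB1.
Checksum = ~0x6BB1 & 0xFFFF = 0x944E.

944E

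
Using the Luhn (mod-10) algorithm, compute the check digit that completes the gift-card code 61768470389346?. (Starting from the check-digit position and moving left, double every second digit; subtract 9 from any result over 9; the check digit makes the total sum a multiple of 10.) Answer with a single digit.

7

Partial digits right→left: 6 4 3 9 8 3 0 7 4 8 6 7 1 6
Double every second digit counting from the check-digit position (so the 1st, 3rd, 5th, ... of the partial from the right).
  doubled (with −9 where >9): 3 6 7 0 8 3 2 → sum 29
  kept as-is: 4 9 3 7 8 7 6 → sum 44
Total = 29 + 44 = 73.
Check digit = (10 − (73 mod 10)) mod 10 = 7.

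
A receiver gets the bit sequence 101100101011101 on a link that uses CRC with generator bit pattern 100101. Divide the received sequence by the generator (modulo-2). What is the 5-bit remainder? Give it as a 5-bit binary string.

Modulo-2 division of 101100101011101 by 100101:
  pos 0: 101100 XOR 100101 = 001001
  pos 2: 100110 XOR 100101 = 000011
  pos 6: 111011 XOR 100101 = 011110
  pos 7: 111101 XOR 100101 = 011000
  pos 8: 110000 XOR 100101 = 010101
  pos 9: 101011 XOR 100101 = 001110
Remainder = 01110 (nonzero — an error is detected).

01110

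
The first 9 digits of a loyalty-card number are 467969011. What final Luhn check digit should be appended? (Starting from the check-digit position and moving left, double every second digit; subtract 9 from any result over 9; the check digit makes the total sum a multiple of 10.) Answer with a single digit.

Partial digits right→left: 1 1 0 9 6 9 7 6 4
Double every second digit counting from the check-digit position (so the 1st, 3rd, 5th, ... of the partial from the right).
  doubled (with −9 where >9): 2 0 3 5 8 → sum 18
  kept as-is: 1 9 9 6 → sum 25
Total = 18 + 25 = 43.
Check digit = (10 − (43 mod 10)) mod 10 = 7.

7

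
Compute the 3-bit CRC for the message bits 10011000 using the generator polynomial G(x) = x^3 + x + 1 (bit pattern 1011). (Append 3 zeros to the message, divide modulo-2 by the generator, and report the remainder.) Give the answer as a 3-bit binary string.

111

Append 3 zeros: 10011000000. Divide by 1011 (XOR where the leading bit is 1):
  pos 0: 1001 XOR 1011 = 0010
  pos 2: 1010 XOR 1011 = 0001
  pos 5: 1000 XOR 1011 = 0011
  pos 7: 1100 XOR 1011 = 0111
Remainder (last 3 bits) = 111. This is the CRC / FCS.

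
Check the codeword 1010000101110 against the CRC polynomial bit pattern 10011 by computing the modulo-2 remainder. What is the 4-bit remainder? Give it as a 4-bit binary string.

0000

Modulo-2 division of 1010000101110 by 10011:
  pos 0: 10100 XOR 10011 = 00111
  pos 2: 11100 XOR 10011 = 01111
  pos 3: 11111 XOR 10011 = 01100
  pos 4: 11000 XOR 10011 = 01011
  pos 5: 10111 XOR 10011 = 00100
  pos 7: 10011 XOR 10011 = 00000
Remainder = 0000 (zero — the frame passes the CRC check).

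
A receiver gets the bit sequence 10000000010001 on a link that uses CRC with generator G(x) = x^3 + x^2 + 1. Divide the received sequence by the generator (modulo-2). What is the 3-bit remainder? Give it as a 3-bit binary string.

Modulo-2 division of 10000000010001 by 1101:
  pos 0: 1000 XOR 1101 = 0101
  pos 1: 1010 XOR 1101 = 0111
  pos 2: 1110 XOR 1101 = 0011
  pos 4: 1100 XOR 1101 = 0001
  pos 7: 1010 XOR 1101 = 0111
  pos 8: 1110 XOR 1101 = 0011
  pos 10: 1101 XOR 1101 = 0000
Remainder = 000 (zero — the frame passes the CRC check).

000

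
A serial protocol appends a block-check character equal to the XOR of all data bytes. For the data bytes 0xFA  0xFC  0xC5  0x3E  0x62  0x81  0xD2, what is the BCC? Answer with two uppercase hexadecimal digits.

CC

XOR the bytes together:
  start with 0xFA
  0xFA ⊕ 0xFC = 0x06
  0x06 ⊕ 0xC5 = 0xC3
  0xC3 ⊕ 0x3E = 0xFD
  0xFD ⊕ 0x62 = 0x9F
  0x9F ⊕ 0x81 = 0x1E
  0x1E ⊕ 0xD2 = 0xCC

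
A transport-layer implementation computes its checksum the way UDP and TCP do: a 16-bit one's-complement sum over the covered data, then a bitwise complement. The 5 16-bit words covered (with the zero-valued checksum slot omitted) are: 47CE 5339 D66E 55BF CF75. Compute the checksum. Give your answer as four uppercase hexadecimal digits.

6954

One's-complement addition (fold any carry out of bit 15 back into bit 0):
  0x47CE + 0x5339 = 0x09B07
  0x9B07 + 0xD66E = 0x17175 → wrap carry → 0x7176
  0x7176 + 0x55BF = 0x0C735
  0xC735 + 0xCF75 = 0x196AA → wrap carry → 0x96AB
One's-complement sum = 0x96AB.
Checksum = ~0x96AB & 0xFFFF = 0x6954.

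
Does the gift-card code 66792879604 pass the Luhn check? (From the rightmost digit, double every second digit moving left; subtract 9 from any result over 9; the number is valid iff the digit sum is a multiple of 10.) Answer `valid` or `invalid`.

From the right, keep odd positions and double even positions (subtract 9 from any doubled value over 9):
  doubled (positions 2,4,...): 0 9 7 9 3 → sum 28
  kept (positions 1,3,...): 4 6 7 2 7 6 → sum 32
Total = 60.
60 mod 10 = 0, so the number is valid.

valid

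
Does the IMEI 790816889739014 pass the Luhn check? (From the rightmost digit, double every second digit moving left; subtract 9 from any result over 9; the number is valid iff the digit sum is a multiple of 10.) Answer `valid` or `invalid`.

From the right, keep odd positions and double even positions (subtract 9 from any doubled value over 9):
  doubled (positions 2,4,...): 2 9 5 7 3 7 9 → sum 42
  kept (positions 1,3,...): 4 0 3 9 8 1 0 7 → sum 32
Total = 74.
74 mod 10 = 4, so the number is invalid.

invalid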